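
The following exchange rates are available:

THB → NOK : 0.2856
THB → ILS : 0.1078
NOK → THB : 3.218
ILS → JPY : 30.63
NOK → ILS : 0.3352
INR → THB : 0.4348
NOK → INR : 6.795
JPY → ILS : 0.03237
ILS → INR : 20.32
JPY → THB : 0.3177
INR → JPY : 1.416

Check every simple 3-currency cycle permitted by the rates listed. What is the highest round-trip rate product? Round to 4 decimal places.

ILS→JPY→THB→ILS: 30.63 × 0.3177 × 0.1078 = 1.04902
ILS→INR→THB→ILS: 20.32 × 0.4348 × 0.1078 = 0.95243
ILS→INR→JPY→ILS: 20.32 × 1.416 × 0.03237 = 0.93139
INR→THB→NOK→INR: 0.4348 × 0.2856 × 6.795 = 0.84380
Maximum is ILS→JPY→THB→ILS at 1.0490; arbitrage exists.

1.0490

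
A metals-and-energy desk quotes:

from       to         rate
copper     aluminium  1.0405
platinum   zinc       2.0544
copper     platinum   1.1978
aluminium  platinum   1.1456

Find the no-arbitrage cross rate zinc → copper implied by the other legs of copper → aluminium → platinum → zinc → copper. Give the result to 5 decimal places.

Known legs of the cycle: 1.0405 × 1.1456 × 2.0544 = 2.44883822592
For no arbitrage the full-cycle product must be 1, so the missing rate is 1 / 2.44883822592 ≈ 0.4083569.

0.40836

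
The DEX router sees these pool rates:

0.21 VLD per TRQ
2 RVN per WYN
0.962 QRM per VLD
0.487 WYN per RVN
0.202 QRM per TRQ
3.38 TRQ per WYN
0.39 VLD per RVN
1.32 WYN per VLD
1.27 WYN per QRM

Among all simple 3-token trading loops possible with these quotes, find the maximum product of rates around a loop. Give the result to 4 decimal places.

WYN→RVN→VLD→WYN: 2 × 0.39 × 1.32 = 1.02960
WYN→TRQ→VLD→WYN: 3.38 × 0.21 × 1.32 = 0.93694
WYN→TRQ→QRM→WYN: 3.38 × 0.202 × 1.27 = 0.86711
Maximum is WYN→RVN→VLD→WYN at 1.0296; arbitrage exists.

1.0296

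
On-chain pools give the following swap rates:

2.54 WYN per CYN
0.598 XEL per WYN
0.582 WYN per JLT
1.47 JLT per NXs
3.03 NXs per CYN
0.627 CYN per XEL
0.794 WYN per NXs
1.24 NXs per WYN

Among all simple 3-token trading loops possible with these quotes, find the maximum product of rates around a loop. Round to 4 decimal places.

1.0609

WYN→NXs→JLT→WYN: 1.24 × 1.47 × 0.582 = 1.06087
XEL→CYN→WYN→XEL: 0.627 × 2.54 × 0.598 = 0.95236
Maximum is WYN→NXs→JLT→WYN at 1.0609; arbitrage exists.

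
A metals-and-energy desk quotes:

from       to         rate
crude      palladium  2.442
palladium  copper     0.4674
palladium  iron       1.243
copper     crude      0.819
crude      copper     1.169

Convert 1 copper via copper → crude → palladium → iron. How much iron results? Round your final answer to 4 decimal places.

1 copper × 0.819 = 0.819 crude
0.819 crude × 2.442 = 1.999998 palladium
1.999998 palladium × 1.243 = 2.485997514 iron

2.4860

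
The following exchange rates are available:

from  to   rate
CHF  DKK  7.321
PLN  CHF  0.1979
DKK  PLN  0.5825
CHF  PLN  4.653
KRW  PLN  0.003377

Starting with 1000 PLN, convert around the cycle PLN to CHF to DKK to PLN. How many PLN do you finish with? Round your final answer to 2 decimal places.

1000 PLN × 0.1979 = 197.9 CHF
197.9 CHF × 7.321 = 1448.8259 DKK
1448.8259 DKK × 0.5825 = 843.94108675 PLN

843.94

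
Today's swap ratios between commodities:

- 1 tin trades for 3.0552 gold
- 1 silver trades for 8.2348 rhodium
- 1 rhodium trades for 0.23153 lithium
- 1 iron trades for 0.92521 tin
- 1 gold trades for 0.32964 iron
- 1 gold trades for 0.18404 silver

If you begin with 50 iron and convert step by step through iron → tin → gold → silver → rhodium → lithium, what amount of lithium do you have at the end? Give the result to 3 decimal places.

49.593

50 iron × 0.92521 = 46.2605 tin
46.2605 tin × 3.0552 = 141.3350796 gold
141.3350796 gold × 0.18404 = 26.011308049584 silver
26.011308049584 silver × 8.2348 = 214.1979195267143232 rhodium
214.1979195267143232 rhodium × 0.23153 = 49.593244308020167250496 lithium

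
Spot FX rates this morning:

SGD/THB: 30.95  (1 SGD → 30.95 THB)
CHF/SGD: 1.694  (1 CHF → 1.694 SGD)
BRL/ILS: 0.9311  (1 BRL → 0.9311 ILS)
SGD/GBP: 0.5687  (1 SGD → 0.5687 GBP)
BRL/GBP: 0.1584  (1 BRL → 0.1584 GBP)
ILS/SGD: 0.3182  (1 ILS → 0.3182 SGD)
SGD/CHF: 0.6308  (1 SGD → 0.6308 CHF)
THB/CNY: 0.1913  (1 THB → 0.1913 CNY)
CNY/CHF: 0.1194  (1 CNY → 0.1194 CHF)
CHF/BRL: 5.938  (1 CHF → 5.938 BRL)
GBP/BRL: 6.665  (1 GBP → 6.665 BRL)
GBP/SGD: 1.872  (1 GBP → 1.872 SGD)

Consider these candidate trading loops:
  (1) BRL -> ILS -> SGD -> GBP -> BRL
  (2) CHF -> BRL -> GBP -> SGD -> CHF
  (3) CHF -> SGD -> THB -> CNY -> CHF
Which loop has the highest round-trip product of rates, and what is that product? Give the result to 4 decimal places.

1.1975

(1) 0.9311 × 0.3182 × 0.5687 × 6.665 = 1.12300
(2) 5.938 × 0.1584 × 1.872 × 0.6308 = 1.11069
(3) 1.694 × 30.95 × 0.1913 × 0.1194 = 1.19755
Highest is cycle (3) at 1.1975 (>1, arbitrage).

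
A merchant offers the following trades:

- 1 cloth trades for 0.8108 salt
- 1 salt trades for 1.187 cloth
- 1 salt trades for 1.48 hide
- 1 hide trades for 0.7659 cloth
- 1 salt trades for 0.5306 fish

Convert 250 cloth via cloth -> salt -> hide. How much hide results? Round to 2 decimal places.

250 cloth × 0.8108 = 202.7 salt
202.7 salt × 1.48 = 299.996 hide

300.00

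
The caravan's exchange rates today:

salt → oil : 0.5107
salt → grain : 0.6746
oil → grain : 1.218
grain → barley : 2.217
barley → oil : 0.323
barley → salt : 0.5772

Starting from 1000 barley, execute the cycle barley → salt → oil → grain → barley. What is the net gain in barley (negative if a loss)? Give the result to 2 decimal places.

1000 barley × 0.5772 = 577.2 salt
577.2 salt × 0.5107 = 294.77604 oil
294.77604 oil × 1.218 = 359.03721672 grain
359.03721672 grain × 2.217 = 795.98550946824 barley
Net change: 795.98550946824 − 1000 = -204.01449053176 barley

-204.01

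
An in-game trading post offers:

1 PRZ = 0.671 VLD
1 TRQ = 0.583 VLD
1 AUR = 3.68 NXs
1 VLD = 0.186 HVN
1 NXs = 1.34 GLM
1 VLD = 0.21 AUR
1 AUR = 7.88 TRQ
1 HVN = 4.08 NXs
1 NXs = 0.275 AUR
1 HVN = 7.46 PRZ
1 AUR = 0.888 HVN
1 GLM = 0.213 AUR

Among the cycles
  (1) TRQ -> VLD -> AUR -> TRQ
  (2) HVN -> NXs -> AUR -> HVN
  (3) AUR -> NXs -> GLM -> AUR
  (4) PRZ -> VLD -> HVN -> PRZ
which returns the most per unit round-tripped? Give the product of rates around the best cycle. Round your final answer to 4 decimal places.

1.0503

(1) 0.583 × 0.21 × 7.88 = 0.96475
(2) 4.08 × 0.275 × 0.888 = 0.99634
(3) 3.68 × 1.34 × 0.213 = 1.05035
(4) 0.671 × 0.186 × 7.46 = 0.93105
Highest is cycle (3) at 1.0503 (>1, arbitrage).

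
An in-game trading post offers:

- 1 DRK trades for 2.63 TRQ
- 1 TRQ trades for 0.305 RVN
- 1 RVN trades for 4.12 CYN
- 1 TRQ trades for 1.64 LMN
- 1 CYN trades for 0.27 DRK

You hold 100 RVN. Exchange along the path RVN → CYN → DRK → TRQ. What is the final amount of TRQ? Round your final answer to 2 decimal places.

292.56

100 RVN × 4.12 = 412 CYN
412 CYN × 0.27 = 111.24 DRK
111.24 DRK × 2.63 = 292.5612 TRQ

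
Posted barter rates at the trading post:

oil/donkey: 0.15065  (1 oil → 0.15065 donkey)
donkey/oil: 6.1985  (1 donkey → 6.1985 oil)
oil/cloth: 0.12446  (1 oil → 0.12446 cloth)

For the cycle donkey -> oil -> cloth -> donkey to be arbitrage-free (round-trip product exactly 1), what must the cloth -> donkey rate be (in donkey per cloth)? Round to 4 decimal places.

Known legs of the cycle: 6.1985 × 0.12446 = 0.77146531
For no arbitrage the full-cycle product must be 1, so the missing rate is 1 / 0.77146531 ≈ 1.296235.

1.2962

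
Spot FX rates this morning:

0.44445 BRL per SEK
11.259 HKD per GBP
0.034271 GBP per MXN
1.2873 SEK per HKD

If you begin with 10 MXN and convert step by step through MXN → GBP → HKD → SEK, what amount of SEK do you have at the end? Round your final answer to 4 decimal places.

4.9671

10 MXN × 0.034271 = 0.34271 GBP
0.34271 GBP × 11.259 = 3.85857189 HKD
3.85857189 HKD × 1.2873 = 4.967139593997 SEK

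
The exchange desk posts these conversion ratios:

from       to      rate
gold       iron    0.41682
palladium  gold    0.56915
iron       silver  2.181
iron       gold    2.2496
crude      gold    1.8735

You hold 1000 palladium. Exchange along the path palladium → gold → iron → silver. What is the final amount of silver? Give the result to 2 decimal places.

517.41

1000 palladium × 0.56915 = 569.15 gold
569.15 gold × 0.41682 = 237.233103 iron
237.233103 iron × 2.181 = 517.405397643 silver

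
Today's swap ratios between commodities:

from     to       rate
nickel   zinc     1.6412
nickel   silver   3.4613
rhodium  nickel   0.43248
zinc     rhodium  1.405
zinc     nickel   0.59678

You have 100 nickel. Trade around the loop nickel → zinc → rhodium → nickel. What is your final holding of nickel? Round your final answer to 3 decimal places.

100 nickel × 1.6412 = 164.12 zinc
164.12 zinc × 1.405 = 230.5886 rhodium
230.5886 rhodium × 0.43248 = 99.724957728 nickel

99.725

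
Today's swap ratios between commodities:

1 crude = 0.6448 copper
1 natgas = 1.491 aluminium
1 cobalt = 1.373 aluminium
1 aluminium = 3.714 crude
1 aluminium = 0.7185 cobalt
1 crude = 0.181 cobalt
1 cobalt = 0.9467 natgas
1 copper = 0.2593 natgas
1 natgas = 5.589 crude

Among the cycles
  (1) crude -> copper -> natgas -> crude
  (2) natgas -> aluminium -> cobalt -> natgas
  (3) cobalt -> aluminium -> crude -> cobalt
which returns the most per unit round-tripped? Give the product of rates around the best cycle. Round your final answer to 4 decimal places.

(1) 0.6448 × 0.2593 × 5.589 = 0.93446
(2) 1.491 × 0.7185 × 0.9467 = 1.01418
(3) 1.373 × 3.714 × 0.181 = 0.92298
Highest is cycle (2) at 1.0142 (>1, arbitrage).

1.0142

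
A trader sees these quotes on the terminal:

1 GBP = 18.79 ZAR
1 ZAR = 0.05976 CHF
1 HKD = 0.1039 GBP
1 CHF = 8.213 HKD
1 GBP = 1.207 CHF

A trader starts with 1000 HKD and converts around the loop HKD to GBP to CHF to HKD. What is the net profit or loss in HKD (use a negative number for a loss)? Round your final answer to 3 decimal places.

1000 HKD × 0.1039 = 103.9 GBP
103.9 GBP × 1.207 = 125.4073 CHF
125.4073 CHF × 8.213 = 1029.9701549 HKD
Net change: 1029.9701549 − 1000 = 29.9701549 HKD

29.970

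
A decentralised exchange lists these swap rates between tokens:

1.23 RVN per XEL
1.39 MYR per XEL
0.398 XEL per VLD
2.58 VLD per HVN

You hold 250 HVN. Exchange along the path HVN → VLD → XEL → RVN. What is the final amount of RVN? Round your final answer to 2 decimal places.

315.75

250 HVN × 2.58 = 645 VLD
645 VLD × 0.398 = 256.71 XEL
256.71 XEL × 1.23 = 315.7533 RVN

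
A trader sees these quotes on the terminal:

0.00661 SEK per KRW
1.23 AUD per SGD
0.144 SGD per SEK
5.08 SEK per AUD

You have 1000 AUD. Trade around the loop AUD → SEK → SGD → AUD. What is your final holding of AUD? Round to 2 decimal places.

899.77

1000 AUD × 5.08 = 5080 SEK
5080 SEK × 0.144 = 731.52 SGD
731.52 SGD × 1.23 = 899.7696 AUD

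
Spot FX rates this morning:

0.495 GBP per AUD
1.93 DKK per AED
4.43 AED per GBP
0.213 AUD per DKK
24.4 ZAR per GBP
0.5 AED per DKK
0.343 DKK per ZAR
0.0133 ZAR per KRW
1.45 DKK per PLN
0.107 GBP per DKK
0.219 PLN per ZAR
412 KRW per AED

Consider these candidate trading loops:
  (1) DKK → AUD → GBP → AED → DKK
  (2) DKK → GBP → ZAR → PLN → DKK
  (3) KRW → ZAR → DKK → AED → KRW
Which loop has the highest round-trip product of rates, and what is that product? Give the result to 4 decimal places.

0.9398

(1) 0.213 × 0.495 × 4.43 × 1.93 = 0.90146
(2) 0.107 × 24.4 × 0.219 × 1.45 = 0.82906
(3) 0.0133 × 0.343 × 0.5 × 412 = 0.93975
Highest is cycle (3) at 0.9398 (≤1, no arbitrage).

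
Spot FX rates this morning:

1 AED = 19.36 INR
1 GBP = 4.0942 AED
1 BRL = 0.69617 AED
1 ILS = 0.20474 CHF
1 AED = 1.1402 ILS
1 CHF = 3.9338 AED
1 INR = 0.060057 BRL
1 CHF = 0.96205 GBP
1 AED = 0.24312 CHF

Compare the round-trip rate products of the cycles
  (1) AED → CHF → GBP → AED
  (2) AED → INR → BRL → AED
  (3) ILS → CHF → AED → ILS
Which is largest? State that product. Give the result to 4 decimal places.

0.9576

(1) 0.24312 × 0.96205 × 4.0942 = 0.95761
(2) 19.36 × 0.060057 × 0.69617 = 0.80944
(3) 0.20474 × 3.9338 × 1.1402 = 0.91832
Highest is cycle (1) at 0.9576 (≤1, no arbitrage).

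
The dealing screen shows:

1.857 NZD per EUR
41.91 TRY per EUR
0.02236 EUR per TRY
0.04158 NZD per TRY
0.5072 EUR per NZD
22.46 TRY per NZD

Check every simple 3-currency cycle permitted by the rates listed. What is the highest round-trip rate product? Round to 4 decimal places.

0.9326

EUR→NZD→TRY→EUR: 1.857 × 22.46 × 0.02236 = 0.93260
EUR→TRY→NZD→EUR: 41.91 × 0.04158 × 0.5072 = 0.88386
Maximum is EUR→NZD→TRY→EUR at 0.9326; no arbitrage — every cycle loses value.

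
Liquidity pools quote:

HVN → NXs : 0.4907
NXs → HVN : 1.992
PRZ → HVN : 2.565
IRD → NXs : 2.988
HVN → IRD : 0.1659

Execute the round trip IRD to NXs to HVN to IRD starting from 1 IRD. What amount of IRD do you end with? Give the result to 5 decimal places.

1 IRD × 2.988 = 2.988 NXs
2.988 NXs × 1.992 = 5.952096 HVN
5.952096 HVN × 0.1659 = 0.9874527264 IRD

0.98745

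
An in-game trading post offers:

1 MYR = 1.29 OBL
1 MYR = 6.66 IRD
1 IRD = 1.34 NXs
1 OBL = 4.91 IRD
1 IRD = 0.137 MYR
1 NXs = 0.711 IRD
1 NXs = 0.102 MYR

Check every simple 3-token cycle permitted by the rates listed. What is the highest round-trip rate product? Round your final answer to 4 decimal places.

NXs→MYR→IRD→NXs: 0.102 × 6.66 × 1.34 = 0.91029
OBL→IRD→MYR→OBL: 4.91 × 0.137 × 1.29 = 0.86774
Maximum is NXs→MYR→IRD→NXs at 0.9103; no arbitrage — every cycle loses value.

0.9103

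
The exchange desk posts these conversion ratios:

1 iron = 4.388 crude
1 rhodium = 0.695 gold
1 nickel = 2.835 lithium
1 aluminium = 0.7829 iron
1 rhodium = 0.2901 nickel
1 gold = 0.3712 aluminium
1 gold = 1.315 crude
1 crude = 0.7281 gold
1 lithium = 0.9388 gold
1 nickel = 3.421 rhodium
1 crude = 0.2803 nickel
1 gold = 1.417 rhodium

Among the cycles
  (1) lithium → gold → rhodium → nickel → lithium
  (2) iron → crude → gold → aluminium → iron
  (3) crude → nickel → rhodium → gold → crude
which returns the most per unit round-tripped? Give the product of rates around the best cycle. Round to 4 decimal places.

(1) 0.9388 × 1.417 × 0.2901 × 2.835 = 1.09407
(2) 4.388 × 0.7281 × 0.3712 × 0.7829 = 0.92848
(3) 0.2803 × 3.421 × 0.695 × 1.315 = 0.87637
Highest is cycle (1) at 1.0941 (>1, arbitrage).

1.0941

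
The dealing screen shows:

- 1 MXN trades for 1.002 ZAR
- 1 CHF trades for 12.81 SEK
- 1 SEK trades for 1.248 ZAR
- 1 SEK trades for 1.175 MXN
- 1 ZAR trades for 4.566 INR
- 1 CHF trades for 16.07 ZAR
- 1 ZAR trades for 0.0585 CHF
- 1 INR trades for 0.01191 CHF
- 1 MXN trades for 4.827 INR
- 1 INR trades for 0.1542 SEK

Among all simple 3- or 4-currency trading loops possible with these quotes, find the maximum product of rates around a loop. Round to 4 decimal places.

0.9352

SEK→ZAR→CHF→SEK: 1.248 × 0.0585 × 12.81 = 0.93523
SEK→MXN→ZAR→CHF→SEK: 1.175 × 1.002 × 0.0585 × 12.81 = 0.88229
SEK→ZAR→INR→SEK: 1.248 × 4.566 × 0.1542 = 0.87869
SEK→MXN→INR→SEK: 1.175 × 4.827 × 0.1542 = 0.87458
ZAR→INR→CHF→ZAR: 4.566 × 0.01191 × 16.07 = 0.87390
SEK→ZAR→INR→CHF→SEK: 1.248 × 4.566 × 0.01191 × 12.81 = 0.86938
SEK→MXN→INR→CHF→SEK: 1.175 × 4.827 × 0.01191 × 12.81 = 0.86532
SEK→MXN→ZAR→INR→SEK: 1.175 × 1.002 × 4.566 × 0.1542 = 0.82895
Maximum is SEK→ZAR→CHF→SEK at 0.9352; no arbitrage — every cycle loses value.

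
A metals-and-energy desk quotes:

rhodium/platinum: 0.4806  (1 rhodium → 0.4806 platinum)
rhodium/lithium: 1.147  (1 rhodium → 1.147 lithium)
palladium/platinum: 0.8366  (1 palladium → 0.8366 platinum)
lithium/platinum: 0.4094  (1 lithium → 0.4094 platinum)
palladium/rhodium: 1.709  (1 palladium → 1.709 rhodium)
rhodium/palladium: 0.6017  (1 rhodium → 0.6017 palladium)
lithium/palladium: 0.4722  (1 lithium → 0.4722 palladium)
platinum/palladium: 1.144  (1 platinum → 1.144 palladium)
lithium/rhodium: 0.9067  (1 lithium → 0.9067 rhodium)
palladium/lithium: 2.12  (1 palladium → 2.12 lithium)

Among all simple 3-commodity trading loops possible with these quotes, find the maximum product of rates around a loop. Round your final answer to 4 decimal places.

1.1566

lithium→rhodium→palladium→lithium: 0.9067 × 0.6017 × 2.12 = 1.15659
lithium→platinum→palladium→lithium: 0.4094 × 1.144 × 2.12 = 0.99291
palladium→rhodium→platinum→palladium: 1.709 × 0.4806 × 1.144 = 0.93962
lithium→palladium→rhodium→lithium: 0.4722 × 1.709 × 1.147 = 0.92562
Maximum is lithium→rhodium→palladium→lithium at 1.1566; arbitrage exists.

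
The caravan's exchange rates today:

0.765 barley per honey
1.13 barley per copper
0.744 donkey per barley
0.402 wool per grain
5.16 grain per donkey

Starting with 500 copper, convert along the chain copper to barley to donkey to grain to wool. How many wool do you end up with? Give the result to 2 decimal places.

500 copper × 1.13 = 565 barley
565 barley × 0.744 = 420.36 donkey
420.36 donkey × 5.16 = 2169.0576 grain
2169.0576 grain × 0.402 = 871.9611552 wool

871.96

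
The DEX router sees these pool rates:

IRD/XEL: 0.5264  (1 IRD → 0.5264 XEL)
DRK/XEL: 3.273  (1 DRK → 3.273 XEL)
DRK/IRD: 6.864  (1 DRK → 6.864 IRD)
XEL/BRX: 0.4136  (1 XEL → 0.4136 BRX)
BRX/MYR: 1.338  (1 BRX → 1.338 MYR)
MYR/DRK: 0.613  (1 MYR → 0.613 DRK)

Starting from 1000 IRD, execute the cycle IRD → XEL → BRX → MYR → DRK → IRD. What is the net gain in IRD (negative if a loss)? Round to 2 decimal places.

1000 IRD × 0.5264 = 526.4 XEL
526.4 XEL × 0.4136 = 217.71904 BRX
217.71904 BRX × 1.338 = 291.30807552 MYR
291.30807552 MYR × 0.613 = 178.57185029376 DRK
178.57185029376 DRK × 6.864 = 1225.71718041636864 IRD
Net change: 1225.71718041636864 − 1000 = 225.71718041636864 IRD

225.72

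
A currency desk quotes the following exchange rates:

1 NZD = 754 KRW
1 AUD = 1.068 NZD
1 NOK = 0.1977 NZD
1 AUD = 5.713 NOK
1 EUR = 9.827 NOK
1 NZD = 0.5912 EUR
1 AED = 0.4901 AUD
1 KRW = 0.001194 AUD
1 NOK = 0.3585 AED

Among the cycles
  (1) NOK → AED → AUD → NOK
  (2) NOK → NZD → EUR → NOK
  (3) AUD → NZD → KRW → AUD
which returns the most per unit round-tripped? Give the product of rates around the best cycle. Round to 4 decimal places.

1.1486

(1) 0.3585 × 0.4901 × 5.713 = 1.00378
(2) 0.1977 × 0.5912 × 9.827 = 1.14858
(3) 1.068 × 754 × 0.001194 = 0.96149
Highest is cycle (2) at 1.1486 (>1, arbitrage).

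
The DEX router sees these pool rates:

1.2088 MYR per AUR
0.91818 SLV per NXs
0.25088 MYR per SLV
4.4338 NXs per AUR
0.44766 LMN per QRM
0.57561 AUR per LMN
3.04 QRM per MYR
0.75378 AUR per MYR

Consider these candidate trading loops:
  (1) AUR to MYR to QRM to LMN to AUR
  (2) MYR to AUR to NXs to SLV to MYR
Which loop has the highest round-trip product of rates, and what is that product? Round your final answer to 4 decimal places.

(1) 1.2088 × 3.04 × 0.44766 × 0.57561 = 0.94690
(2) 0.75378 × 4.4338 × 0.91818 × 0.25088 = 0.76987
Highest is cycle (1) at 0.9469 (≤1, no arbitrage).

0.9469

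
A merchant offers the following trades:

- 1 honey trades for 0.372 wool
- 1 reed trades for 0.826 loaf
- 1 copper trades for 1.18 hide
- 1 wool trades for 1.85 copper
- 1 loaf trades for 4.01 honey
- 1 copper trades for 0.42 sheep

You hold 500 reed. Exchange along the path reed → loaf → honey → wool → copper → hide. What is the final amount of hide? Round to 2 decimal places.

500 reed × 0.826 = 413 loaf
413 loaf × 4.01 = 1656.13 honey
1656.13 honey × 0.372 = 616.08036 wool
616.08036 wool × 1.85 = 1139.748666 copper
1139.748666 copper × 1.18 = 1344.90342588 hide

1344.90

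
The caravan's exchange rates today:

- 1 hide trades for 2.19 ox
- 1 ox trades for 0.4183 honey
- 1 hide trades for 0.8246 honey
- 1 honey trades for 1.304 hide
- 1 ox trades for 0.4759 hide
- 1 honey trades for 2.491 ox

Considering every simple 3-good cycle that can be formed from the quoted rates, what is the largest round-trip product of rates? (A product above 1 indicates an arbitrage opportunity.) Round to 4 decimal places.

1.1946

honey→hide→ox→honey: 1.304 × 2.19 × 0.4183 = 1.19456
honey→ox→hide→honey: 2.491 × 0.4759 × 0.8246 = 0.97754
Maximum is honey→hide→ox→honey at 1.1946; arbitrage exists.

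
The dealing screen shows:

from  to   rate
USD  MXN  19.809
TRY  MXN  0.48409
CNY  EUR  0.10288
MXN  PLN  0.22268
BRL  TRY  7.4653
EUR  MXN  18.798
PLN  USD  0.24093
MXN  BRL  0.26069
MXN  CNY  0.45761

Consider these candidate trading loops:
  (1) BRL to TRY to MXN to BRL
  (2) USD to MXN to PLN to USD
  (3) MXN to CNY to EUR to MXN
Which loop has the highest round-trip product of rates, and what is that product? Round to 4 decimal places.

(1) 7.4653 × 0.48409 × 0.26069 = 0.94210
(2) 19.809 × 0.22268 × 0.24093 = 1.06276
(3) 0.45761 × 0.10288 × 18.798 = 0.88499
Highest is cycle (2) at 1.0628 (>1, arbitrage).

1.0628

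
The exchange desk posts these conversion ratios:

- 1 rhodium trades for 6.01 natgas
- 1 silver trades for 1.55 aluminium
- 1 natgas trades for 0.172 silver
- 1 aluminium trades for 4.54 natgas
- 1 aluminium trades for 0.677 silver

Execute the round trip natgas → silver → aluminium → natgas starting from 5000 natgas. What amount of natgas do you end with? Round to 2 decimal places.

5000 natgas × 0.172 = 860 silver
860 silver × 1.55 = 1333 aluminium
1333 aluminium × 4.54 = 6051.82 natgas

6051.82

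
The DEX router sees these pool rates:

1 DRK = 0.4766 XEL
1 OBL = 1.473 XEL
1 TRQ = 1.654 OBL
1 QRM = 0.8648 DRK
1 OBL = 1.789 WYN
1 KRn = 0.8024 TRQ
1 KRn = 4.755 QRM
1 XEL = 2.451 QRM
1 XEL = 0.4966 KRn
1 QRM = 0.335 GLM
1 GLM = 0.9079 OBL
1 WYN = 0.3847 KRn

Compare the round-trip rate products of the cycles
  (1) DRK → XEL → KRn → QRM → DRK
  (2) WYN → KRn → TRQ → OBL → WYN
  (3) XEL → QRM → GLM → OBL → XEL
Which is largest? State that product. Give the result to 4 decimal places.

1.0981

(1) 0.4766 × 0.4966 × 4.755 × 0.8648 = 0.97326
(2) 0.3847 × 0.8024 × 1.654 × 1.789 = 0.91340
(3) 2.451 × 0.335 × 0.9079 × 1.473 = 1.09807
Highest is cycle (3) at 1.0981 (>1, arbitrage).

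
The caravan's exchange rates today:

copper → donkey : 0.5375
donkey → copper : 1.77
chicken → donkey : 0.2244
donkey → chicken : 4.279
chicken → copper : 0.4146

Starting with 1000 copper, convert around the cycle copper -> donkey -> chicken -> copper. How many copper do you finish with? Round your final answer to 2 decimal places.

953.56

1000 copper × 0.5375 = 537.5 donkey
537.5 donkey × 4.279 = 2299.9625 chicken
2299.9625 chicken × 0.4146 = 953.5644525 copper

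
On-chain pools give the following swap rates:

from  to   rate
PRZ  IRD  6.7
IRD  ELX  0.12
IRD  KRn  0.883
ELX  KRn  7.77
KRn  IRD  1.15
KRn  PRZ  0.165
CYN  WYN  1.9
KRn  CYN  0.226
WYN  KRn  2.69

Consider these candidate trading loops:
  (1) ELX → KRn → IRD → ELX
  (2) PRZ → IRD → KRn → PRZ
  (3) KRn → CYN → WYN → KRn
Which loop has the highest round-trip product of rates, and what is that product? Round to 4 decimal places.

(1) 7.77 × 1.15 × 0.12 = 1.07226
(2) 6.7 × 0.883 × 0.165 = 0.97616
(3) 0.226 × 1.9 × 2.69 = 1.15509
Highest is cycle (3) at 1.1551 (>1, arbitrage).

1.1551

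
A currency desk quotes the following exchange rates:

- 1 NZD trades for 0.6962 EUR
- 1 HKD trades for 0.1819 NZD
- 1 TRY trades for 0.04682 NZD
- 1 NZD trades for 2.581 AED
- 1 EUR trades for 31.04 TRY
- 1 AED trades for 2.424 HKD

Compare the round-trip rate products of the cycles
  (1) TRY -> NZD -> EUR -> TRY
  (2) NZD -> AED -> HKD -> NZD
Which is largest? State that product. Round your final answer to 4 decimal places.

1.1380

(1) 0.04682 × 0.6962 × 31.04 = 1.01178
(2) 2.581 × 2.424 × 0.1819 = 1.13803
Highest is cycle (2) at 1.1380 (>1, arbitrage).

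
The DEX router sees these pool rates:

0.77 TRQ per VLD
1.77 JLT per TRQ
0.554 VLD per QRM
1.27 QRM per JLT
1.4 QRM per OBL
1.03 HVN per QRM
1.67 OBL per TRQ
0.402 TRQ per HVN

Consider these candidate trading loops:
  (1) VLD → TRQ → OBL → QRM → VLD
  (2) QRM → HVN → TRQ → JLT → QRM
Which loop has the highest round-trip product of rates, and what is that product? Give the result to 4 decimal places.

0.9973

(1) 0.77 × 1.67 × 1.4 × 0.554 = 0.99734
(2) 1.03 × 0.402 × 1.77 × 1.27 = 0.93077
Highest is cycle (1) at 0.9973 (≤1, no arbitrage).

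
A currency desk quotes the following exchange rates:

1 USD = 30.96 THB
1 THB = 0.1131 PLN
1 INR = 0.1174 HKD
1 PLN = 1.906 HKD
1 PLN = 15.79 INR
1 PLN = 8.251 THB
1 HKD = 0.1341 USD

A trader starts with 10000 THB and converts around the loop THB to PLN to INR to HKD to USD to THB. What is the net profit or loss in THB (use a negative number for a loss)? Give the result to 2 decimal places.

-1295.53

10000 THB × 0.1131 = 1131 PLN
1131 PLN × 15.79 = 17858.49 INR
17858.49 INR × 0.1174 = 2096.586726 HKD
2096.586726 HKD × 0.1341 = 281.1522799566 USD
281.1522799566 USD × 30.96 = 8704.474587456336 THB
Net change: 8704.474587456336 − 10000 = -1295.525412543664 THB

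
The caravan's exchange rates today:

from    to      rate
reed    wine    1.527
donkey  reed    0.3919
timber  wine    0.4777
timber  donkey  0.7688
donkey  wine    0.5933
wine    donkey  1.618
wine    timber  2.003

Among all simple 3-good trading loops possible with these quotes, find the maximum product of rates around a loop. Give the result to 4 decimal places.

donkey→reed→wine→donkey: 0.3919 × 1.527 × 1.618 = 0.96826
donkey→wine→timber→donkey: 0.5933 × 2.003 × 0.7688 = 0.91363
Maximum is donkey→reed→wine→donkey at 0.9683; no arbitrage — every cycle loses value.

0.9683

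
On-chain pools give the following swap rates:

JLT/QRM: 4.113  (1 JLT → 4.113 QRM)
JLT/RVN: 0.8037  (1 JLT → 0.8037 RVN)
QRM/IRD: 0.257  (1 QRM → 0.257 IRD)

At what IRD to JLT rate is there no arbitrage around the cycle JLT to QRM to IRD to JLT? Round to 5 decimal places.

Known legs of the cycle: 4.113 × 0.257 = 1.057041
For no arbitrage the full-cycle product must be 1, so the missing rate is 1 / 1.057041 ≈ 0.9460371.

0.94604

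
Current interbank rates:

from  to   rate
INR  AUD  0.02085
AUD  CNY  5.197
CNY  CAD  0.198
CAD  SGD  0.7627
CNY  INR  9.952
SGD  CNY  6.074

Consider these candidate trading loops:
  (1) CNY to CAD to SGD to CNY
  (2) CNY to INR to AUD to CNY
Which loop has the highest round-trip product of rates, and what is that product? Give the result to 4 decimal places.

(1) 0.198 × 0.7627 × 6.074 = 0.91726
(2) 9.952 × 0.02085 × 5.197 = 1.07837
Highest is cycle (2) at 1.0784 (>1, arbitrage).

1.0784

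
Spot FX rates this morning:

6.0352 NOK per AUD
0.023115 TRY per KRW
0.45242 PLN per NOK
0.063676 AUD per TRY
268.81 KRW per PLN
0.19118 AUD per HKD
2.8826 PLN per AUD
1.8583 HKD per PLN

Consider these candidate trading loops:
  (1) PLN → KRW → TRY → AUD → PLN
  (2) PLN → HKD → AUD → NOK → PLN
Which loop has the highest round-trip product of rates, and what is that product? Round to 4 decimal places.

1.1405

(1) 268.81 × 0.023115 × 0.063676 × 2.8826 = 1.14051
(2) 1.8583 × 0.19118 × 6.0352 × 0.45242 = 0.97004
Highest is cycle (1) at 1.1405 (>1, arbitrage).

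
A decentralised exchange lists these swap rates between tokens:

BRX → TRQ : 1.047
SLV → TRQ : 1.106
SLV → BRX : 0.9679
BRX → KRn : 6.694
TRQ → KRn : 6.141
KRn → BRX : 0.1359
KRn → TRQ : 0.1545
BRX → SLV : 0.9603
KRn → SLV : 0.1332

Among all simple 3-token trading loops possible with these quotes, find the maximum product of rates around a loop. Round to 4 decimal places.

0.9047

SLV→TRQ→KRn→SLV: 1.106 × 6.141 × 0.1332 = 0.90469
TRQ→KRn→BRX→TRQ: 6.141 × 0.1359 × 1.047 = 0.87379
SLV→BRX→KRn→SLV: 0.9679 × 6.694 × 0.1332 = 0.86302
Maximum is SLV→TRQ→KRn→SLV at 0.9047; no arbitrage — every cycle loses value.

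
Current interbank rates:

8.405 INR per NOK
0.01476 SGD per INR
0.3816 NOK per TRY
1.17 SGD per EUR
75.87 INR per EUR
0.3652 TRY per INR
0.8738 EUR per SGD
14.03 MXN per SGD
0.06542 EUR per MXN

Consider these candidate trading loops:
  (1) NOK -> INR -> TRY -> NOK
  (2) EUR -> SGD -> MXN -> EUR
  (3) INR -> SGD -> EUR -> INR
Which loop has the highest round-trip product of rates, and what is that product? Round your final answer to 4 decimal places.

1.1713

(1) 8.405 × 0.3652 × 0.3816 = 1.17132
(2) 1.17 × 14.03 × 0.06542 = 1.07388
(3) 0.01476 × 0.8738 × 75.87 = 0.97852
Highest is cycle (1) at 1.1713 (>1, arbitrage).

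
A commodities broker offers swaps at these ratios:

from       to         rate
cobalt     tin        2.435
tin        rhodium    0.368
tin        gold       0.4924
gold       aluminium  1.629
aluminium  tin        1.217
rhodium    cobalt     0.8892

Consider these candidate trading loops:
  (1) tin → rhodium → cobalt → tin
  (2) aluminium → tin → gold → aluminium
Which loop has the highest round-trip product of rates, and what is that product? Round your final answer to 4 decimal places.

0.9762

(1) 0.368 × 0.8892 × 2.435 = 0.79679
(2) 1.217 × 0.4924 × 1.629 = 0.97618
Highest is cycle (2) at 0.9762 (≤1, no arbitrage).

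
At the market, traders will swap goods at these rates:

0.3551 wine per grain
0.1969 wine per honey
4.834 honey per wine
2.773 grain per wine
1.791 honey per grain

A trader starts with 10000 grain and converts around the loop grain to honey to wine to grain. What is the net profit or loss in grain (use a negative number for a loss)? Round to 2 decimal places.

10000 grain × 1.791 = 17910 honey
17910 honey × 0.1969 = 3526.479 wine
3526.479 wine × 2.773 = 9778.926267 grain
Net change: 9778.926267 − 10000 = -221.073733 grain

-221.07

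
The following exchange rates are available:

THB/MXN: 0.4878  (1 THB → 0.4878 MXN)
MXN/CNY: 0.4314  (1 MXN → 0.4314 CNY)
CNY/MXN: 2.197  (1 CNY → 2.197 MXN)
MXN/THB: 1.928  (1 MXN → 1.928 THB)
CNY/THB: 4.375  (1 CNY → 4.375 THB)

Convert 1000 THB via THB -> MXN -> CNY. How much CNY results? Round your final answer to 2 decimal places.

210.44

1000 THB × 0.4878 = 487.8 MXN
487.8 MXN × 0.4314 = 210.43692 CNY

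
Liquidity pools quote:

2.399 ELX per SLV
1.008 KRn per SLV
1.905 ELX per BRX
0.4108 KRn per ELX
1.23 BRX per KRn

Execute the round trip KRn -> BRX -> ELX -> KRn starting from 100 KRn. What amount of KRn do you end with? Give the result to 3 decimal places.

96.257

100 KRn × 1.23 = 123 BRX
123 BRX × 1.905 = 234.315 ELX
234.315 ELX × 0.4108 = 96.256602 KRn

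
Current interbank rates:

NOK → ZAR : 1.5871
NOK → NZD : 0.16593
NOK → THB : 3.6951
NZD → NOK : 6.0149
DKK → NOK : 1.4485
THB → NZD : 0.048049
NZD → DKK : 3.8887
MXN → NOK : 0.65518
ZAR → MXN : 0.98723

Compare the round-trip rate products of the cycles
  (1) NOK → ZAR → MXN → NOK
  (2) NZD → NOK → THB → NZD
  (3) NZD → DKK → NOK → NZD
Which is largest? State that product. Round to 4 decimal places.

1.0679

(1) 1.5871 × 0.98723 × 0.65518 = 1.02656
(2) 6.0149 × 3.6951 × 0.048049 = 1.06792
(3) 3.8887 × 1.4485 × 0.16593 = 0.93465
Highest is cycle (2) at 1.0679 (>1, arbitrage).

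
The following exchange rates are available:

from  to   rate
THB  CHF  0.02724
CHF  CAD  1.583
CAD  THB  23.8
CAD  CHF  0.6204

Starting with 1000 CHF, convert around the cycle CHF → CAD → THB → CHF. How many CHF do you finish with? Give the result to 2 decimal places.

1000 CHF × 1.583 = 1583 CAD
1583 CAD × 23.8 = 37675.4 THB
37675.4 THB × 0.02724 = 1026.277896 CHF

1026.28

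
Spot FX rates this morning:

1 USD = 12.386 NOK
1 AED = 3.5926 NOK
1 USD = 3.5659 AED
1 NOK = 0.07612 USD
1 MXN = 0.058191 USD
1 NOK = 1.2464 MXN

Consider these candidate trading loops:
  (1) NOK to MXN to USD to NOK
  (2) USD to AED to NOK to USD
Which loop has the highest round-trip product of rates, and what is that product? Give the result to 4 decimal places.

0.9752

(1) 1.2464 × 0.058191 × 12.386 = 0.89835
(2) 3.5659 × 3.5926 × 0.07612 = 0.97516
Highest is cycle (2) at 0.9752 (≤1, no arbitrage).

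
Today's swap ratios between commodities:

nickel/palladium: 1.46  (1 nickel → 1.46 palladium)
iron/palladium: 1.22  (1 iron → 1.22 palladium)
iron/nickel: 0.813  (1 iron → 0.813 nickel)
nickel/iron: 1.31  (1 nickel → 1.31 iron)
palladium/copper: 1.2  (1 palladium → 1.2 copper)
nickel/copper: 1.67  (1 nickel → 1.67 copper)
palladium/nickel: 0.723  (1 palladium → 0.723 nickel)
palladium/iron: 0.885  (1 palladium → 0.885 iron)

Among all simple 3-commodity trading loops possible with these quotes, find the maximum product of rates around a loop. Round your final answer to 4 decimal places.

palladium→nickel→iron→palladium: 0.723 × 1.31 × 1.22 = 1.15550
palladium→iron→nickel→palladium: 0.885 × 0.813 × 1.46 = 1.05048
Maximum is palladium→nickel→iron→palladium at 1.1555; arbitrage exists.

1.1555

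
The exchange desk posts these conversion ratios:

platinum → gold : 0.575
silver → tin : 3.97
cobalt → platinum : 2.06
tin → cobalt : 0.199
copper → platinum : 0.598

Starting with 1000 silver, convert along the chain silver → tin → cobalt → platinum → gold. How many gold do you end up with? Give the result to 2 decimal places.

1000 silver × 3.97 = 3970 tin
3970 tin × 0.199 = 790.03 cobalt
790.03 cobalt × 2.06 = 1627.4618 platinum
1627.4618 platinum × 0.575 = 935.790535 gold

935.79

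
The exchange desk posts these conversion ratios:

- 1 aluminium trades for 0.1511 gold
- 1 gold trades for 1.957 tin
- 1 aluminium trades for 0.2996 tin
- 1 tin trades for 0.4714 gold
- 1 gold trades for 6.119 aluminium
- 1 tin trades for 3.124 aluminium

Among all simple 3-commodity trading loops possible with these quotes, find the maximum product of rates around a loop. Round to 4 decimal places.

tin→aluminium→gold→tin: 3.124 × 0.1511 × 1.957 = 0.92378
tin→gold→aluminium→tin: 0.4714 × 6.119 × 0.2996 = 0.86420
Maximum is tin→aluminium→gold→tin at 0.9238; no arbitrage — every cycle loses value.

0.9238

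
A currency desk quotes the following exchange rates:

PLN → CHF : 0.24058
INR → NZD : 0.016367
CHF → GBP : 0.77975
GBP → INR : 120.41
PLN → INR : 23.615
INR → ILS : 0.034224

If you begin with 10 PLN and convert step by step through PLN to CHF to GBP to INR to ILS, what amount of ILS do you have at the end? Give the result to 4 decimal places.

7.7305

10 PLN × 0.24058 = 2.4058 CHF
2.4058 CHF × 0.77975 = 1.87592255 GBP
1.87592255 GBP × 120.41 = 225.8798342455 INR
225.8798342455 INR × 0.034224 = 7.730511447217992 ILS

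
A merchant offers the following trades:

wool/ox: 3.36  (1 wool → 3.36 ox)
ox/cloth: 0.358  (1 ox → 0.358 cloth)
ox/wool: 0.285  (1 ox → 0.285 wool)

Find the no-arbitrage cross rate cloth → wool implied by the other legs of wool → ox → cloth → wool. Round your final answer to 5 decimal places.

0.83134

Known legs of the cycle: 3.36 × 0.358 = 1.20288
For no arbitrage the full-cycle product must be 1, so the missing rate is 1 / 1.20288 ≈ 0.8313381.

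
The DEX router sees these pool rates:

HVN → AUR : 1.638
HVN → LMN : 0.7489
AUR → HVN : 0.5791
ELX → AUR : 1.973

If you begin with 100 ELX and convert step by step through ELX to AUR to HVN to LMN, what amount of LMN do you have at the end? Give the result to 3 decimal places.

85.567

100 ELX × 1.973 = 197.3 AUR
197.3 AUR × 0.5791 = 114.25643 HVN
114.25643 HVN × 0.7489 = 85.566640427 LMN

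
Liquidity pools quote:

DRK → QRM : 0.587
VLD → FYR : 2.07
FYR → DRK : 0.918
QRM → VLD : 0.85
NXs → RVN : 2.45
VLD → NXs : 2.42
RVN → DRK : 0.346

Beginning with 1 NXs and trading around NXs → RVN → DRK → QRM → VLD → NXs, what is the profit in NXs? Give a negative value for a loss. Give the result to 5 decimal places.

0.02356

1 NXs × 2.45 = 2.45 RVN
2.45 RVN × 0.346 = 0.8477 DRK
0.8477 DRK × 0.587 = 0.4975999 QRM
0.4975999 QRM × 0.85 = 0.422959915 VLD
0.422959915 VLD × 2.42 = 1.0235629943 NXs
Net change: 1.0235629943 − 1 = 0.0235629943 NXs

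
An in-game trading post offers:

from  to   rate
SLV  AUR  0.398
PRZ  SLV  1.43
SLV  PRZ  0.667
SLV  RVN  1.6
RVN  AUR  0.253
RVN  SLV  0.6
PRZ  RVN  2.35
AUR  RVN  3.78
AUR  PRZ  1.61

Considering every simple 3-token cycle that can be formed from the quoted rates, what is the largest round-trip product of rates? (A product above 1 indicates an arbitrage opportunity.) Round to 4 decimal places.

0.9572

RVN→AUR→PRZ→RVN: 0.253 × 1.61 × 2.35 = 0.95723
RVN→SLV→PRZ→RVN: 0.6 × 0.667 × 2.35 = 0.94047
AUR→PRZ→SLV→AUR: 1.61 × 1.43 × 0.398 = 0.91632
RVN→SLV→AUR→RVN: 0.6 × 0.398 × 3.78 = 0.90266
Maximum is RVN→AUR→PRZ→RVN at 0.9572; no arbitrage — every cycle loses value.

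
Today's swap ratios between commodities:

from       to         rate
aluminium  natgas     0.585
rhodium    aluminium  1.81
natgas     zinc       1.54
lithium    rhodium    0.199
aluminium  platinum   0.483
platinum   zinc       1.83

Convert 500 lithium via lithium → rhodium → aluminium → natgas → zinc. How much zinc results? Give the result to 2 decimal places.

500 lithium × 0.199 = 99.5 rhodium
99.5 rhodium × 1.81 = 180.095 aluminium
180.095 aluminium × 0.585 = 105.355575 natgas
105.355575 natgas × 1.54 = 162.2475855 zinc

162.25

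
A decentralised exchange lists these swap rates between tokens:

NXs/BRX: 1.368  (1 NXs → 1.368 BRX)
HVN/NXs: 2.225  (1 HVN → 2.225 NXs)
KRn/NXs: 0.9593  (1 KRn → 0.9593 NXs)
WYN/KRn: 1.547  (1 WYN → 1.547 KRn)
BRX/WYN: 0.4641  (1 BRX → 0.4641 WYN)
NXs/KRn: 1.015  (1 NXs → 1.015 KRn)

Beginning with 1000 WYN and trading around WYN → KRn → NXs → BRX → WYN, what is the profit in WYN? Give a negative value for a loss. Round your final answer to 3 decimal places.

-57.801

1000 WYN × 1.547 = 1547 KRn
1547 KRn × 0.9593 = 1484.0371 NXs
1484.0371 NXs × 1.368 = 2030.1627528 BRX
2030.1627528 BRX × 0.4641 = 942.19853357448 WYN
Net change: 942.19853357448 − 1000 = -57.80146642552 WYN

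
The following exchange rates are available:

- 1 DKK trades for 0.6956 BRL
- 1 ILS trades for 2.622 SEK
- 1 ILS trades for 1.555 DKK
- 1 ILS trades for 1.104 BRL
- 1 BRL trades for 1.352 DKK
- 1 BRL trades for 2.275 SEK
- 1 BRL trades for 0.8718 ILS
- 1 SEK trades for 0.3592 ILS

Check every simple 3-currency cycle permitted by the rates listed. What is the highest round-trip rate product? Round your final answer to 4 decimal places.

ILS→DKK→BRL→ILS: 1.555 × 0.6956 × 0.8718 = 0.94299
ILS→BRL→SEK→ILS: 1.104 × 2.275 × 0.3592 = 0.90217
Maximum is ILS→DKK→BRL→ILS at 0.9430; no arbitrage — every cycle loses value.

0.9430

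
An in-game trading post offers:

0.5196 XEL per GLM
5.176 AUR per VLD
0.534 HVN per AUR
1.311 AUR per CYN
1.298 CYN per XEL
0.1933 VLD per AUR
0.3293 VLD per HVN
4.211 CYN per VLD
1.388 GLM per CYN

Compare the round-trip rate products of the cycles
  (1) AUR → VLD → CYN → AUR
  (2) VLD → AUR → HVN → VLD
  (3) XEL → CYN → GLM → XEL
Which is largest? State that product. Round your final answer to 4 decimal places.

1.0671

(1) 0.1933 × 4.211 × 1.311 = 1.06714
(2) 5.176 × 0.534 × 0.3293 = 0.91018
(3) 1.298 × 1.388 × 0.5196 = 0.93612
Highest is cycle (1) at 1.0671 (>1, arbitrage).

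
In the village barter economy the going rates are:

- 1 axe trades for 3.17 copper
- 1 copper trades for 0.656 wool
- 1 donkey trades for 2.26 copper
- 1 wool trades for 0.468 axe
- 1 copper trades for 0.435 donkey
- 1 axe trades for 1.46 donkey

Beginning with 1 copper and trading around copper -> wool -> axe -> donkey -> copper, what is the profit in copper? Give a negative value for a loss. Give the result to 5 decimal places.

0.01300

1 copper × 0.656 = 0.656 wool
0.656 wool × 0.468 = 0.307008 axe
0.307008 axe × 1.46 = 0.44823168 donkey
0.44823168 donkey × 2.26 = 1.0130035968 copper
Net change: 1.0130035968 − 1 = 0.0130035968 copper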